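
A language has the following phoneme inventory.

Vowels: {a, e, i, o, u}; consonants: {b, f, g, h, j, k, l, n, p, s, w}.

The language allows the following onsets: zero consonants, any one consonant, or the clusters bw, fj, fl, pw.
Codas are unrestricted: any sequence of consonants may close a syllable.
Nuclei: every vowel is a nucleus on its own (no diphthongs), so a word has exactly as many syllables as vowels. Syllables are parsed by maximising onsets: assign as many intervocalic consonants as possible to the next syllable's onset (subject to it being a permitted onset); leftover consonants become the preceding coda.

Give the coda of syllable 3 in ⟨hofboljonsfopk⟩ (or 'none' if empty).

ns

The vowels are o, o, o, o — 4 nuclei, so 4 syllables.
Between /o/ (V1) and /o/ (V2): /fb/ — longest licit onset from the right is /b/, leaving /f/ as coda.
Between /o/ (V2) and /o/ (V3): /lj/ splits as /l/ + /j/ (/j/ is the longest suffix that is a licit onset).
Between /o/ (V3) and /o/ (V4): /nsf/ splits as /ns/ + /f/ (/f/ is the longest suffix that is a licit onset).
Result: hof.bol.jons.fopk.
Syllable 3 is /jons/: onset /j/, nucleus /o/, coda /ns/.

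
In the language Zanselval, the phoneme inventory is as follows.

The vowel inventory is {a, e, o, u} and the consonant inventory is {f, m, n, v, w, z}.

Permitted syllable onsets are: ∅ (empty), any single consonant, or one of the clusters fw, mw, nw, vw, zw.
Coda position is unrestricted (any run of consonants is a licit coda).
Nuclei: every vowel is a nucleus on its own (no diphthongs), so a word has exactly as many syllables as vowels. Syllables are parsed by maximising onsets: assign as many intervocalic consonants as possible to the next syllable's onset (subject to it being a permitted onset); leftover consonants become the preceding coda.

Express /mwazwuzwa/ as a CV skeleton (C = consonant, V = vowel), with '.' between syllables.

Vowels present: a, u, a; each is a nucleus, giving 3 syllables.
σ1/σ2 boundary: cluster /zw/ — /zw/ is itself a permitted onset, so the whole cluster goes right; preceding coda = ∅.
σ2/σ3 boundary: /zw/ is a licit onset in full, so it all attaches to the next syllable.
Result: mwa.zwu.zwa.
Mapping each syllable to C/V: /mwa/ → CCV, /zwu/ → CCV, /zwa/ → CCV.

CCV.CCV.CCV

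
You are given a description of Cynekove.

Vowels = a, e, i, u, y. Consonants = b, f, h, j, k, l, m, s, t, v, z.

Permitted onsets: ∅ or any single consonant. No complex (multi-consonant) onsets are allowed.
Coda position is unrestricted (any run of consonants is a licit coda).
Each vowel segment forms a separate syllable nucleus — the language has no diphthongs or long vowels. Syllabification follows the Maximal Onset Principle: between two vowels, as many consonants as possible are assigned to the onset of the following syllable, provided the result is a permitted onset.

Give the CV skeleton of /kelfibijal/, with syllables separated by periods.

CVC.CV.CV.CVC

The vowels are e, i, i, a — 4 nuclei, so 4 syllables.
σ1/σ2 boundary: /lf/ — longest licit onset from the right is /f/, leaving /l/ as coda.
σ2/σ3 boundary: /b/ → onset of the next syllable (single consonants are always licit onsets).
σ3/σ4 boundary: /j/ is a single consonant, so it becomes the next onset.
Syllabification: kel.fi.bi.jal.
Mapping each syllable to C/V: /kel/ → CVC, /fi/ → CV, /bi/ → CV, /jal/ → CVC.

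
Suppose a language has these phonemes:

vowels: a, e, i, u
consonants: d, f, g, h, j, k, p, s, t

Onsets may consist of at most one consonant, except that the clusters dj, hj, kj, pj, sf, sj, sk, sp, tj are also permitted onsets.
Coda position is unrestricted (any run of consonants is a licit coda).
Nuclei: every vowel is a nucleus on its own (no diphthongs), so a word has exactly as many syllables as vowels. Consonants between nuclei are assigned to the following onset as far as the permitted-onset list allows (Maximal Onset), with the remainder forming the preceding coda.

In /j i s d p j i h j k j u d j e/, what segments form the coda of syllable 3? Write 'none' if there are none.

The vowels are i, i, u, e — 4 nuclei, so 4 syllables.
σ1/σ2 boundary: /sdpj/; trying suffixes from longest down, /pj/ is the first permitted one, so coda /sd/ | onset /pj/.
σ2/σ3 boundary: /hjkj/; trying suffixes from longest down, /kj/ is the first permitted one, so coda /hj/ | onset /kj/.
σ3/σ4 boundary: /dj/ — entire cluster is a permitted onset → onset /dj/, coda ∅.
So the parse is jisd.pjihj.kju.dje.
Syllable 3 is /kju/: onset /kj/, nucleus /u/, coda ∅.

none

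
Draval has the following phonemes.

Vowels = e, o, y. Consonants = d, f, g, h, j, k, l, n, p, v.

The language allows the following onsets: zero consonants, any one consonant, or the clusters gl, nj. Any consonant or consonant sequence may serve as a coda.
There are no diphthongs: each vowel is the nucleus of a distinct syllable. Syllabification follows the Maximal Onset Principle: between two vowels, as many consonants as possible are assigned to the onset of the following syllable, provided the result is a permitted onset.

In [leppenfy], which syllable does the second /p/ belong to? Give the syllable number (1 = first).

2

The vowels are e, e, y — 3 nuclei, so 3 syllables.
V1 /e/ – V2 /e/: /pp/ — longest licit onset from the right is /p/, leaving /p/ as coda.
V2 /e/ – V3 /y/: cluster /nf/ — the longest permitted-onset suffix is /f/; onset = /f/, preceding coda = /n/.
Result: lep.pen.fy.
The second /p/ is in the onset of syllable 2 (/pen/).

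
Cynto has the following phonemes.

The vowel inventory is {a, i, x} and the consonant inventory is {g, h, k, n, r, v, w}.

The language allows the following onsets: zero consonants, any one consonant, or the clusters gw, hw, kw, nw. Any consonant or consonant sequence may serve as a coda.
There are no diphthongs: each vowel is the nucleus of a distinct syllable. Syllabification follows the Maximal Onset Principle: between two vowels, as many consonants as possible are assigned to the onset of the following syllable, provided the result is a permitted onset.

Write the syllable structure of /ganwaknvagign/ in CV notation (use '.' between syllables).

Vowels present: a, a, a, i; each is a nucleus, giving 4 syllables.
σ1/σ2 boundary: /nw/ is a licit onset in full, so it all attaches to the next syllable.
σ2/σ3 boundary: /knv/ splits as /kn/ + /v/ (/v/ is the longest suffix that is a licit onset).
σ3/σ4 boundary: /g/ is a single consonant, so it becomes the next onset.
Putting it together: ga.nwakn.va.gign.
Mapping each syllable to C/V: /ga/ → CV, /nwakn/ → CCVCC, /va/ → CV, /gign/ → CVCC.

CV.CCVCC.CV.CVCC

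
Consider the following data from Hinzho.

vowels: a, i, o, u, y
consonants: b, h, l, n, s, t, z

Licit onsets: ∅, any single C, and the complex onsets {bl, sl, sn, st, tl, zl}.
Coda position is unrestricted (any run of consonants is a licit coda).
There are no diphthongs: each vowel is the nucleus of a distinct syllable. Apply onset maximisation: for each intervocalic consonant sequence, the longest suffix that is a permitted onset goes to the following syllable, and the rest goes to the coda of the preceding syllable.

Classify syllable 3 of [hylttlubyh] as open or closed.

closed

The vowels are y, u, y — 3 nuclei, so 3 syllables.
V1 /y/ – V2 /u/: /lttl/; trying suffixes from longest down, /tl/ is the first permitted one, so coda /lt/ | onset /tl/.
V2 /u/ – V3 /y/: /b/ → onset of the next syllable (single consonants are always licit onsets).
So the parse is hylt.tlu.byh.
Syllable 3 is /byh/ with coda /h/, so it is closed.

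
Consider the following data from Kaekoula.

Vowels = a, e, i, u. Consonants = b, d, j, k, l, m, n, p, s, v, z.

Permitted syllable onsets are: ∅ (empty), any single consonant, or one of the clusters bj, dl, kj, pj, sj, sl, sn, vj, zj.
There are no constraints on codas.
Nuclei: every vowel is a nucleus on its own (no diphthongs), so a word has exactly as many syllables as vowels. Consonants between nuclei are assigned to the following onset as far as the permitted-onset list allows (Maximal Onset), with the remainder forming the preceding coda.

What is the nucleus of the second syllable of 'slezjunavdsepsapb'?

u

Vowels present: e, u, a, e, a; each is a nucleus, giving 5 syllables.
The second nucleus (vowel 2 from the left) is /u/.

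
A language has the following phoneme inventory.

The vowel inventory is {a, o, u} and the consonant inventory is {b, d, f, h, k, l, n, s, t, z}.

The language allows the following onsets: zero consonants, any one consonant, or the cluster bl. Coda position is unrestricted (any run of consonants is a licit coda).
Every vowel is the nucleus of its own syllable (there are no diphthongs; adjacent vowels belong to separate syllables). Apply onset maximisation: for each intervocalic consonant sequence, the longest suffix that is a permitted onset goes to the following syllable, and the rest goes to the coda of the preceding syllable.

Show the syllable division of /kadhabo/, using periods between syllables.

kad.ha.bo

The vowels are a, a, o — 3 nuclei, so 3 syllables.
σ1/σ2 boundary: /dh/ splits as /d/ + /h/ (/h/ is the longest suffix that is a licit onset).
σ2/σ3 boundary: just /b/ — single C goes to the following onset.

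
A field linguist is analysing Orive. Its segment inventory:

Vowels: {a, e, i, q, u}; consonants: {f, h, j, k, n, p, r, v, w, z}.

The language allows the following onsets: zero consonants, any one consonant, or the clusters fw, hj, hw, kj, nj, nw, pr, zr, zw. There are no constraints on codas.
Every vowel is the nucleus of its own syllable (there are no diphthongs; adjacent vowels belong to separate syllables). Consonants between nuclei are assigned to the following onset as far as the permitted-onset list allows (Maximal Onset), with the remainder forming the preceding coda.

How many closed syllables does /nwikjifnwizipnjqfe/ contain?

The vowels are i, i, i, i, q, e — 6 nuclei, so 6 syllables.
V1 /i/ – V2 /i/: cluster /kj/ — /kj/ is itself a permitted onset, so the whole cluster goes right; preceding coda = ∅.
V2 /i/ – V3 /i/: /fnw/; trying suffixes from longest down, /nw/ is the first permitted one, so coda /f/ | onset /nw/.
V3 /i/ – V4 /i/: just /z/ — single C goes to the following onset.
V4 /i/ – V5 /q/: /pnj/ — longest licit onset from the right is /nj/, leaving /p/ as coda.
V5 /q/ – V6 /e/: /f/ → onset of the next syllable (single consonants are always licit onsets).
So the parse is nwi.kjif.nwi.zip.njq.fe.
Classifying each syllable: /nwi/ (open), /kjif/ (closed), /nwi/ (open), /zip/ (closed), /njq/ (open), /fe/ (open).
Closed syllables: 2.

2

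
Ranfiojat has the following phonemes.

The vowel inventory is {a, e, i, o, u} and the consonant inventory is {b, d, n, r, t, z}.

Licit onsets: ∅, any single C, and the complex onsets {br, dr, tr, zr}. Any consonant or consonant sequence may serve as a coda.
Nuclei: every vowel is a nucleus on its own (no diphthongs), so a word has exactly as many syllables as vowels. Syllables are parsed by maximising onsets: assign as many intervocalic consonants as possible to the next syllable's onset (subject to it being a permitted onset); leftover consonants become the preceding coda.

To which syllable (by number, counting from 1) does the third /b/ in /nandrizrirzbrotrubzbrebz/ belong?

Nuclei (vowels): a, i, i, o, u, e → 6 syllables.
σ1/σ2 boundary: /ndr/ splits as /n/ + /dr/ (/dr/ is the longest suffix that is a licit onset).
σ2/σ3 boundary: /zr/ — entire cluster is a permitted onset → onset /zr/, coda ∅.
σ3/σ4 boundary: cluster /rzbr/ — the longest permitted-onset suffix is /br/; onset = /br/, preceding coda = /rz/.
σ4/σ5 boundary: /tr/ is a licit onset in full, so it all attaches to the next syllable.
σ5/σ6 boundary: /bzbr/ splits as /bz/ + /br/ (/br/ is the longest suffix that is a licit onset).
Putting it together: nan.dri.zrirz.bro.trubz.brebz.
The third /b/ is in the onset of syllable 6 (/brebz/).

6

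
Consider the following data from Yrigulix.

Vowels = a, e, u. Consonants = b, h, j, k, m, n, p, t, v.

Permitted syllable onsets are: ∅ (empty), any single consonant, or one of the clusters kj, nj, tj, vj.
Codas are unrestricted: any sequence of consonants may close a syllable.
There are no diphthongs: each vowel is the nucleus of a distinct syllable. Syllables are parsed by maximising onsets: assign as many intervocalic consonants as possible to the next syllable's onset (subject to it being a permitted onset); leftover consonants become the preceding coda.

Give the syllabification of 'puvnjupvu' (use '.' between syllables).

Vowels present: u, u, u; each is a nucleus, giving 3 syllables.
Between /u/ (V1) and /u/ (V2): /vnj/; trying suffixes from longest down, /nj/ is the first permitted one, so coda /v/ | onset /nj/.
Between /u/ (V2) and /u/ (V3): /pv/ — longest licit onset from the right is /v/, leaving /p/ as coda.

puv.njup.vu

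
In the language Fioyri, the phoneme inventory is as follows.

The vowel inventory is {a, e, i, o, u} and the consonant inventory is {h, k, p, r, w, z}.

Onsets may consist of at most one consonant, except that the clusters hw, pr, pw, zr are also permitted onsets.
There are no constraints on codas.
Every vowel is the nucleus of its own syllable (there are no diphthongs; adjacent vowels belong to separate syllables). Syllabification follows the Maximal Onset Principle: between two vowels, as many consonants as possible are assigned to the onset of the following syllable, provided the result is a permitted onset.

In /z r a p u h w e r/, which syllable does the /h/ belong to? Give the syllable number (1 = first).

3

Vowels present: a, u, e; each is a nucleus, giving 3 syllables.
σ1/σ2 boundary: just /p/ — single C goes to the following onset.
σ2/σ3 boundary: cluster /hw/ — /hw/ is itself a permitted onset, so the whole cluster goes right; preceding coda = ∅.
So the parse is zra.pu.hwer.
The /h/ is in the onset of syllable 3 (/hwer/).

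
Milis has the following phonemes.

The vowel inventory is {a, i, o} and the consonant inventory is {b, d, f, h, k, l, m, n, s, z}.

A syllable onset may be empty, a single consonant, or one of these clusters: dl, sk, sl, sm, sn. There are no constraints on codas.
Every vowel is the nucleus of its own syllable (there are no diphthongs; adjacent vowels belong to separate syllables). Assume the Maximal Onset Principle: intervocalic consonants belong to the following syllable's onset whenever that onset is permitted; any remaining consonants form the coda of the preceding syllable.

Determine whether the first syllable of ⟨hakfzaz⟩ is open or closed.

closed

The vowels are a, a — 2 nuclei, so 2 syllables.
Between /a/ (V1) and /a/ (V2): /kfz/ — longest licit onset from the right is /z/, leaving /kf/ as coda.
Putting it together: hakf.zaz.
Syllable 1 is /hakf/ with coda /kf/, so it is closed.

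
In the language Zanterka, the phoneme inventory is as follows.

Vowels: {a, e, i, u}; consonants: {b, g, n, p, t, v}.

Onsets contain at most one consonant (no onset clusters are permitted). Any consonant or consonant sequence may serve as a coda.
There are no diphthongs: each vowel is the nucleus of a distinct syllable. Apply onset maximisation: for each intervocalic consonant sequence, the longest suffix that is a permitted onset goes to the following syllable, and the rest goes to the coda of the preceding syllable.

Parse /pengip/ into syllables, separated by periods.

pen.gip

Nuclei (vowels): e, i → 2 syllables.
V1 /e/ – V2 /i/: /ng/ — longest licit onset from the right is /g/, leaving /n/ as coda.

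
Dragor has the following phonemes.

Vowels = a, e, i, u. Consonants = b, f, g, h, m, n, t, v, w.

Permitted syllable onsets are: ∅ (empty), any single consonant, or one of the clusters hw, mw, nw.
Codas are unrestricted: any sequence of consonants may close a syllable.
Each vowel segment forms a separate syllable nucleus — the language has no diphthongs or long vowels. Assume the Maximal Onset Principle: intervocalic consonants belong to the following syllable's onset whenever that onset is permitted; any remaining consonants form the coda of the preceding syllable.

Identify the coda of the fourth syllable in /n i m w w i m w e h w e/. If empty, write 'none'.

Nuclei (vowels): i, i, e, e → 4 syllables.
σ1/σ2 boundary: /mww/; trying suffixes from longest down, /w/ is the first permitted one, so coda /mw/ | onset /w/.
σ2/σ3 boundary: /mw/ is a licit onset in full, so it all attaches to the next syllable.
σ3/σ4 boundary: /hw/ is a licit onset in full, so it all attaches to the next syllable.
Syllabification: nimw.wi.mwe.hwe.
Syllable 4 is /hwe/: onset /hw/, nucleus /e/, coda ∅.

none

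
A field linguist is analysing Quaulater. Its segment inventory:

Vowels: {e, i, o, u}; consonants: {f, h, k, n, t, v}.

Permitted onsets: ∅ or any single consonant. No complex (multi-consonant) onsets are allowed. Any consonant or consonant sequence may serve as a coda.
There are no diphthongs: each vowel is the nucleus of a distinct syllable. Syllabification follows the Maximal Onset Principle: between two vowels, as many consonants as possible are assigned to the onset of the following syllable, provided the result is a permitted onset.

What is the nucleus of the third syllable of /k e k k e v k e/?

Vowels present: e, e, e; each is a nucleus, giving 3 syllables.
The third nucleus (vowel 3 from the left) is /e/.

e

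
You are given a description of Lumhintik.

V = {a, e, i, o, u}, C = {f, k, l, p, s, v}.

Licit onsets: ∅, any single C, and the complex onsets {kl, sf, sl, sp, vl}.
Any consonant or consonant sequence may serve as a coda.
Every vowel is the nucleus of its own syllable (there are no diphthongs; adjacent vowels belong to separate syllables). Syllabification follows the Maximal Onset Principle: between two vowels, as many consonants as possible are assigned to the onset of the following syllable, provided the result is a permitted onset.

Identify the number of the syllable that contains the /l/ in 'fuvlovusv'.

The vowels are u, o, u — 3 nuclei, so 3 syllables.
Between /u/ (V1) and /o/ (V2): /vl/ is a licit onset in full, so it all attaches to the next syllable.
Between /o/ (V2) and /u/ (V3): /v/ → onset of the next syllable (single consonants are always licit onsets).
Result: fu.vlo.vusv.
The /l/ is in the onset of syllable 2 (/vlo/).

2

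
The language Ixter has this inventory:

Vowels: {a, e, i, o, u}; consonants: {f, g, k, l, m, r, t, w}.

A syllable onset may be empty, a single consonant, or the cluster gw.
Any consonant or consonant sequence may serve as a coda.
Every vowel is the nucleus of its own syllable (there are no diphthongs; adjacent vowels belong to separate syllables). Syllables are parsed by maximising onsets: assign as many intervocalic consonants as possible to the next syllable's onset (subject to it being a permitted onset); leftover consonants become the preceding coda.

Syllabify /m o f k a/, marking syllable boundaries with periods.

Vowels present: o, a; each is a nucleus, giving 2 syllables.
V1 /o/ – V2 /a/: cluster /fk/ — the longest permitted-onset suffix is /k/; onset = /k/, preceding coda = /f/.

mof.ka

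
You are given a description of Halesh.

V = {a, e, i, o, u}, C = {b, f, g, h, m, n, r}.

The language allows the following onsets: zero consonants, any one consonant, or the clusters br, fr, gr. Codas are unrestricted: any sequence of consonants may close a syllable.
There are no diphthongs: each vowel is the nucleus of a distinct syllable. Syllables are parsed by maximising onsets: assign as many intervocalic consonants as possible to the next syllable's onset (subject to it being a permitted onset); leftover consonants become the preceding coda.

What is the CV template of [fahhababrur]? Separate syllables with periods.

CVC.CV.CV.CCVC

Nuclei (vowels): a, a, a, u → 4 syllables.
Between /a/ (V1) and /a/ (V2): /hh/ splits as /h/ + /h/ (/h/ is the longest suffix that is a licit onset).
Between /a/ (V2) and /a/ (V3): /b/ → onset of the next syllable (single consonants are always licit onsets).
Between /a/ (V3) and /u/ (V4): /br/ is a licit onset in full, so it all attaches to the next syllable.
So the parse is fah.ha.ba.brur.
Mapping each syllable to C/V: /fah/ → CVC, /ha/ → CV, /ba/ → CV, /brur/ → CCVC.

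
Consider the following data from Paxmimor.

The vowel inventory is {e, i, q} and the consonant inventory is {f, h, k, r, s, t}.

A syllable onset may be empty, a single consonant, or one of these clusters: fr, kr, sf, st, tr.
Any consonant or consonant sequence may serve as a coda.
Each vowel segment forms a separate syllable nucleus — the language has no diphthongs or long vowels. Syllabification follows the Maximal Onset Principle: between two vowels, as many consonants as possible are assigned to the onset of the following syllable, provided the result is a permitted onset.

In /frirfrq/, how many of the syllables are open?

1

The vowels are i, q — 2 nuclei, so 2 syllables.
/i…q/ gap (V1→V2): /rfr/; trying suffixes from longest down, /fr/ is the first permitted one, so coda /r/ | onset /fr/.
So the parse is frir.frq.
Classifying each syllable: /frir/ (closed), /frq/ (open).
Open syllables: 1.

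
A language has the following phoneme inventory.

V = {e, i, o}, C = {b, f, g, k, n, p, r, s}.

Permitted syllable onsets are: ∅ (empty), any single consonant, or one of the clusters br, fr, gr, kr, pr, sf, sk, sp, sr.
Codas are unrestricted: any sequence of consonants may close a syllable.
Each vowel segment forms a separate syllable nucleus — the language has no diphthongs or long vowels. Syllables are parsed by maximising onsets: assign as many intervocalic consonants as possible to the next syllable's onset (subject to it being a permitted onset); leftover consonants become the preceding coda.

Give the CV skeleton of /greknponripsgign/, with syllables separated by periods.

CCVCC.CVC.CVCC.CVCC

Vowels present: e, o, i, i; each is a nucleus, giving 4 syllables.
V1 /e/ – V2 /o/: /knp/ splits as /kn/ + /p/ (/p/ is the longest suffix that is a licit onset).
V2 /o/ – V3 /i/: /nr/ — longest licit onset from the right is /r/, leaving /n/ as coda.
V3 /i/ – V4 /i/: /psg/ — longest licit onset from the right is /g/, leaving /ps/ as coda.
Syllabification: grekn.pon.rips.gign.
Mapping each syllable to C/V: /grekn/ → CCVCC, /pon/ → CVC, /rips/ → CVCC, /gign/ → CVCC.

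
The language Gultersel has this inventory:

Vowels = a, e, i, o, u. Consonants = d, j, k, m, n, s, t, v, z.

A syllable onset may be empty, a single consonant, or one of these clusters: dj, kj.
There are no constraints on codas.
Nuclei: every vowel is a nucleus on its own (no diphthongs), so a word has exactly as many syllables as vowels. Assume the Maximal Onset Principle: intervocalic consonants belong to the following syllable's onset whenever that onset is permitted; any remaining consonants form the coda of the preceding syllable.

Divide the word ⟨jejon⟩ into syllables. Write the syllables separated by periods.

je.jon

The vowels are e, o — 2 nuclei, so 2 syllables.
Between /e/ (V1) and /o/ (V2): /j/ is a single consonant, so it becomes the next onset.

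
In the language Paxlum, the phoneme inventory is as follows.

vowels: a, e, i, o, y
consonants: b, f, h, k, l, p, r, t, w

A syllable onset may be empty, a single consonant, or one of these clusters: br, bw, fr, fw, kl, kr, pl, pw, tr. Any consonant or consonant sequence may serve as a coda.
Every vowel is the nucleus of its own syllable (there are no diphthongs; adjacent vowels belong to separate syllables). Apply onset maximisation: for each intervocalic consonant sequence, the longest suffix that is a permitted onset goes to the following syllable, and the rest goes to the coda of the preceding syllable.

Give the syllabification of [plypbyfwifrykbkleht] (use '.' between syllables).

plyp.by.fwi.frykb.kleht

The vowels are y, y, i, y, e — 5 nuclei, so 5 syllables.
σ1/σ2 boundary: /pb/ — longest licit onset from the right is /b/, leaving /p/ as coda.
σ2/σ3 boundary: cluster /fw/ — /fw/ is itself a permitted onset, so the whole cluster goes right; preceding coda = ∅.
σ3/σ4 boundary: /fr/ is a licit onset in full, so it all attaches to the next syllable.
σ4/σ5 boundary: /kbkl/ — longest licit onset from the right is /kl/, leaving /kb/ as coda.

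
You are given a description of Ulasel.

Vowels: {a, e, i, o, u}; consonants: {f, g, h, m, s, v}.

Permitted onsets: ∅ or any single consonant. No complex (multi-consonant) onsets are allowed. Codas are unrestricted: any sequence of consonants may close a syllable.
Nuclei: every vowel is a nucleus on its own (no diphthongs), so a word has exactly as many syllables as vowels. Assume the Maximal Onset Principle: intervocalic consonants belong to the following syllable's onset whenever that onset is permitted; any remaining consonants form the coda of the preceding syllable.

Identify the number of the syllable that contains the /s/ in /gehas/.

2

The vowels are e, a — 2 nuclei, so 2 syllables.
Between /e/ (V1) and /a/ (V2): /h/ → onset of the next syllable (single consonants are always licit onsets).
Result: ge.has.
The /s/ is in the coda of syllable 2 (/has/).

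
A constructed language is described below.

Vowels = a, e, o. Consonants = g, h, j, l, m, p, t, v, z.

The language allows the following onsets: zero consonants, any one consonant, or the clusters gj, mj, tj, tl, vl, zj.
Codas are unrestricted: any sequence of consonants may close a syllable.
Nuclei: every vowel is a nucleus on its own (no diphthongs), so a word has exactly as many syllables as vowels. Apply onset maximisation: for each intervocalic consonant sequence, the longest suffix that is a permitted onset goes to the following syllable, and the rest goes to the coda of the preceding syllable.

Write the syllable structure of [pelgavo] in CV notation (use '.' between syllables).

CVC.CV.CV

The vowels are e, a, o — 3 nuclei, so 3 syllables.
Between /e/ (V1) and /a/ (V2): /lg/ splits as /l/ + /g/ (/g/ is the longest suffix that is a licit onset).
Between /a/ (V2) and /o/ (V3): /v/ → onset of the next syllable (single consonants are always licit onsets).
Result: pel.ga.vo.
Mapping each syllable to C/V: /pel/ → CVC, /ga/ → CV, /vo/ → CV.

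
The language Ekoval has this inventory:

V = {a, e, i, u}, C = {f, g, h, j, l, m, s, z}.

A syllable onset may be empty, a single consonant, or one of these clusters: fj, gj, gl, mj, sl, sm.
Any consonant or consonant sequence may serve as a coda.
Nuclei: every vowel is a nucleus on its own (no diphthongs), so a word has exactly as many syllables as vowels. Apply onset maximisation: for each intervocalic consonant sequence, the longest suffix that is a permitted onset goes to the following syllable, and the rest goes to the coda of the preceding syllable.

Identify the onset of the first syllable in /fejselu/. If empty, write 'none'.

f

Vowels present: e, e, u; each is a nucleus, giving 3 syllables.
σ1/σ2 boundary: /js/ — longest licit onset from the right is /s/, leaving /j/ as coda.
σ2/σ3 boundary: just /l/ — single C goes to the following onset.
Syllabification: fej.se.lu.
Syllable 1 is /fej/: onset /f/, nucleus /e/, coda /j/.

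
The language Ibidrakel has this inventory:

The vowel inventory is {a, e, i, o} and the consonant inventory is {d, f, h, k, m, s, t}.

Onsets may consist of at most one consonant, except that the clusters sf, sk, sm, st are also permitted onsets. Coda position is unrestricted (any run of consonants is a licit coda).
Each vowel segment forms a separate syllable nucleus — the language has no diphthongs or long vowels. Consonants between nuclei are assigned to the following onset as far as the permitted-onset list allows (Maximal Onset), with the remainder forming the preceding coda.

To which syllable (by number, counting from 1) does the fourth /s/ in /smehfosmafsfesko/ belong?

5

Nuclei (vowels): e, o, a, e, o → 5 syllables.
σ1/σ2 boundary: /hf/; trying suffixes from longest down, /f/ is the first permitted one, so coda /h/ | onset /f/.
σ2/σ3 boundary: cluster /sm/ — /sm/ is itself a permitted onset, so the whole cluster goes right; preceding coda = ∅.
σ3/σ4 boundary: cluster /fsf/ — the longest permitted-onset suffix is /sf/; onset = /sf/, preceding coda = /f/.
σ4/σ5 boundary: /sk/ — entire cluster is a permitted onset → onset /sk/, coda ∅.
Putting it together: smeh.fo.smaf.sfe.sko.
The fourth /s/ is in the onset of syllable 5 (/sko/).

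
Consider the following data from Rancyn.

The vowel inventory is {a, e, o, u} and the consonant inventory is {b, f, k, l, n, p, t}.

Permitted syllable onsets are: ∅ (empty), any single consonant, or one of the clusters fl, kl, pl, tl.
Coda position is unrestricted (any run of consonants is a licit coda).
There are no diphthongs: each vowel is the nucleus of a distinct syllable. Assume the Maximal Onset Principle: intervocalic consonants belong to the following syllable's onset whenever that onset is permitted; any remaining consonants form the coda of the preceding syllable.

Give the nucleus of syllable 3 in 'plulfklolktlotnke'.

o

Vowels present: u, o, o, e; each is a nucleus, giving 4 syllables.
The third nucleus (vowel 3 from the left) is /o/.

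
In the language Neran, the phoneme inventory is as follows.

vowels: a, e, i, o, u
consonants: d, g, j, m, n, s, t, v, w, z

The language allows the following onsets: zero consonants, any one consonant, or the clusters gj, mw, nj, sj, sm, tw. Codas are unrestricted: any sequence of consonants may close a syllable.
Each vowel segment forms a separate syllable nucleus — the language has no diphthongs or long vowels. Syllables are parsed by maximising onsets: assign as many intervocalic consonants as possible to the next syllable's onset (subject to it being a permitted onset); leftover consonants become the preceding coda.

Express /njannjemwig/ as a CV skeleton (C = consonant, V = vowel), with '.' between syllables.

Nuclei (vowels): a, e, i → 3 syllables.
V1 /a/ – V2 /e/: /nnj/ — longest licit onset from the right is /nj/, leaving /n/ as coda.
V2 /e/ – V3 /i/: cluster /mw/ — /mw/ is itself a permitted onset, so the whole cluster goes right; preceding coda = ∅.
So the parse is njan.nje.mwig.
Mapping each syllable to C/V: /njan/ → CCVC, /nje/ → CCV, /mwig/ → CCVC.

CCVC.CCV.CCVC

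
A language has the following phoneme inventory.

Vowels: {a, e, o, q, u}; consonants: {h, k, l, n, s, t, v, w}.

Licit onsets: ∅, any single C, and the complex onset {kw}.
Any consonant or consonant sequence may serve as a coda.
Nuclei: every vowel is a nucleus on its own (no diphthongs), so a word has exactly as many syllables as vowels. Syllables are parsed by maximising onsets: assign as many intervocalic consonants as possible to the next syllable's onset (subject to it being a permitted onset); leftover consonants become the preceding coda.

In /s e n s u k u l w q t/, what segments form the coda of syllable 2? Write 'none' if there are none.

Nuclei (vowels): e, u, u, q → 4 syllables.
σ1/σ2 boundary: cluster /ns/ — the longest permitted-onset suffix is /s/; onset = /s/, preceding coda = /n/.
σ2/σ3 boundary: /k/ is a single consonant, so it becomes the next onset.
σ3/σ4 boundary: /lw/ — longest licit onset from the right is /w/, leaving /l/ as coda.
Syllabification: sen.su.kul.wqt.
Syllable 2 is /su/: onset /s/, nucleus /u/, coda ∅.

none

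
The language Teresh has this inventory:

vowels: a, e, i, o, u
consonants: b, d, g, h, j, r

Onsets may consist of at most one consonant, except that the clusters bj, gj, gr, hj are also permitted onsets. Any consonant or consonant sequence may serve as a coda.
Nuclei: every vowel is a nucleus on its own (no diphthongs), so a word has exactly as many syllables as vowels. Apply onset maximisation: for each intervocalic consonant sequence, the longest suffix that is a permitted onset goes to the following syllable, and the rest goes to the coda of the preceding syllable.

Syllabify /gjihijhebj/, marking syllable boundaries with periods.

gji.hij.hebj

Nuclei (vowels): i, i, e → 3 syllables.
σ1/σ2 boundary: just /h/ — single C goes to the following onset.
σ2/σ3 boundary: /jh/ — longest licit onset from the right is /h/, leaving /j/ as coda.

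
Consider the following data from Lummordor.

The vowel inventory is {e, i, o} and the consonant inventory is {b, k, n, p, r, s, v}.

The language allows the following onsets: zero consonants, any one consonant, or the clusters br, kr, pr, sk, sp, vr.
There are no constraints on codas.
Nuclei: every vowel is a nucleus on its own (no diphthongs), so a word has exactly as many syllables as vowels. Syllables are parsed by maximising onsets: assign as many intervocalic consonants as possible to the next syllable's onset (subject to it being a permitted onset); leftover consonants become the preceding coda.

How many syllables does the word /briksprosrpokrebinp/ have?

Vowels present: i, o, o, e, i; each is a nucleus, giving 5 syllables.

5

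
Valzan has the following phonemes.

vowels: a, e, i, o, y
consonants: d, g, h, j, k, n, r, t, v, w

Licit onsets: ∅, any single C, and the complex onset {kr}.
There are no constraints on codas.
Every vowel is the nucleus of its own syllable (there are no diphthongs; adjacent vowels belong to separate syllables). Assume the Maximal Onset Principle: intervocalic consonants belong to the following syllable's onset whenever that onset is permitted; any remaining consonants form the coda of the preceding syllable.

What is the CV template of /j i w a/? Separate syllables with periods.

Vowels present: i, a; each is a nucleus, giving 2 syllables.
Between /i/ (V1) and /a/ (V2): /w/ → onset of the next syllable (single consonants are always licit onsets).
Result: ji.wa.
Mapping each syllable to C/V: /ji/ → CV, /wa/ → CV.

CV.CV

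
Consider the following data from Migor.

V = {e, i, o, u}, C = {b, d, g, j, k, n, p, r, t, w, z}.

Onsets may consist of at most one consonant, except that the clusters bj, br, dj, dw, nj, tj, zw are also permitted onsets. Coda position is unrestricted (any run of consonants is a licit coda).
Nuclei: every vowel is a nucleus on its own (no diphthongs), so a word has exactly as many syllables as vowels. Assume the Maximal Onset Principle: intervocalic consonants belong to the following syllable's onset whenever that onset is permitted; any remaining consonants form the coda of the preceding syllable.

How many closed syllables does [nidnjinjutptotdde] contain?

3

Vowels present: i, i, u, o, e; each is a nucleus, giving 5 syllables.
/i…i/ gap (V1→V2): /dnj/ — longest licit onset from the right is /nj/, leaving /d/ as coda.
/i…u/ gap (V2→V3): /nj/ is a licit onset in full, so it all attaches to the next syllable.
/u…o/ gap (V3→V4): /tpt/ splits as /tp/ + /t/ (/t/ is the longest suffix that is a licit onset).
/o…e/ gap (V4→V5): /tdd/ splits as /td/ + /d/ (/d/ is the longest suffix that is a licit onset).
So the parse is nid.nji.njutp.totd.de.
Classifying each syllable: /nid/ (closed), /nji/ (open), /njutp/ (closed), /totd/ (closed), /de/ (open).
Closed syllables: 3.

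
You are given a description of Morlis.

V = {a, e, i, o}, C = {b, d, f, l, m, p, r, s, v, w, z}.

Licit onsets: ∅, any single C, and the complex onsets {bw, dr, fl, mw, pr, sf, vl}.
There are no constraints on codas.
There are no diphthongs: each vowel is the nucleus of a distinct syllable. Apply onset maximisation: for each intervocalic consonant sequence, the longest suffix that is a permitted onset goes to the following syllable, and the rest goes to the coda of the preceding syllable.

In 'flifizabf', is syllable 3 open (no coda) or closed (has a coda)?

The vowels are i, i, a — 3 nuclei, so 3 syllables.
Between /i/ (V1) and /i/ (V2): /f/ is a single consonant, so it becomes the next onset.
Between /i/ (V2) and /a/ (V3): /z/ is a single consonant, so it becomes the next onset.
So the parse is fli.fi.zabf.
Syllable 3 is /zabf/ with coda /bf/, so it is closed.

closed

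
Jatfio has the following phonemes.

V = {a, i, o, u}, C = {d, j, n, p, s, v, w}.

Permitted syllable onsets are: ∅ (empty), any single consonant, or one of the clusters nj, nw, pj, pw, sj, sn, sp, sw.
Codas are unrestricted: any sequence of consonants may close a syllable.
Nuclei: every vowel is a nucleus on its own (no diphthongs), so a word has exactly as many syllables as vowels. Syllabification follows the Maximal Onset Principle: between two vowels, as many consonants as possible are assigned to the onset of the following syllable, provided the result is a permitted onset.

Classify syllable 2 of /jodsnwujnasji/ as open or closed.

closed

Vowels present: o, u, a, i; each is a nucleus, giving 4 syllables.
V1 /o/ – V2 /u/: /dsnw/; trying suffixes from longest down, /nw/ is the first permitted one, so coda /ds/ | onset /nw/.
V2 /u/ – V3 /a/: cluster /jn/ — the longest permitted-onset suffix is /n/; onset = /n/, preceding coda = /j/.
V3 /a/ – V4 /i/: /sj/ — entire cluster is a permitted onset → onset /sj/, coda ∅.
So the parse is jods.nwuj.na.sji.
Syllable 2 is /nwuj/ with coda /j/, so it is closed.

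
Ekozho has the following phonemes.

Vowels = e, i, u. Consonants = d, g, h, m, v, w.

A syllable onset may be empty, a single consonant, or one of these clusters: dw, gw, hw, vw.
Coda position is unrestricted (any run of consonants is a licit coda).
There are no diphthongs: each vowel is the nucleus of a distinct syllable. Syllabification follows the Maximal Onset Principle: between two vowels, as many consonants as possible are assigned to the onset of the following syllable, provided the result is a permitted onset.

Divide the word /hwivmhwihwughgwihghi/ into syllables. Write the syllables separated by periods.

hwivm.hwi.hwugh.gwihg.hi

Vowels present: i, i, u, i, i; each is a nucleus, giving 5 syllables.
σ1/σ2 boundary: /vmhw/; trying suffixes from longest down, /hw/ is the first permitted one, so coda /vm/ | onset /hw/.
σ2/σ3 boundary: /hw/ — entire cluster is a permitted onset → onset /hw/, coda ∅.
σ3/σ4 boundary: cluster /ghgw/ — the longest permitted-onset suffix is /gw/; onset = /gw/, preceding coda = /gh/.
σ4/σ5 boundary: /hgh/ — longest licit onset from the right is /h/, leaving /hg/ as coda.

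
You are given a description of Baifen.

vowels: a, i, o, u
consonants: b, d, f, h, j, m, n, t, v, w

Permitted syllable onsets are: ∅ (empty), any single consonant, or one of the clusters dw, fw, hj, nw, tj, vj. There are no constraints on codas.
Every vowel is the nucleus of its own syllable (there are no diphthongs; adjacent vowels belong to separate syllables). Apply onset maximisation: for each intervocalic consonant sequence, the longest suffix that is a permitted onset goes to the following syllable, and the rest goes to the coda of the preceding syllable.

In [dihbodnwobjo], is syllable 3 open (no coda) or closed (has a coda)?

The vowels are i, o, o, o — 4 nuclei, so 4 syllables.
σ1/σ2 boundary: /hb/; trying suffixes from longest down, /b/ is the first permitted one, so coda /h/ | onset /b/.
σ2/σ3 boundary: /dnw/ splits as /d/ + /nw/ (/nw/ is the longest suffix that is a licit onset).
σ3/σ4 boundary: /bj/ splits as /b/ + /j/ (/j/ is the longest suffix that is a licit onset).
Result: dih.bod.nwob.jo.
Syllable 3 is /nwob/ with coda /b/, so it is closed.

closed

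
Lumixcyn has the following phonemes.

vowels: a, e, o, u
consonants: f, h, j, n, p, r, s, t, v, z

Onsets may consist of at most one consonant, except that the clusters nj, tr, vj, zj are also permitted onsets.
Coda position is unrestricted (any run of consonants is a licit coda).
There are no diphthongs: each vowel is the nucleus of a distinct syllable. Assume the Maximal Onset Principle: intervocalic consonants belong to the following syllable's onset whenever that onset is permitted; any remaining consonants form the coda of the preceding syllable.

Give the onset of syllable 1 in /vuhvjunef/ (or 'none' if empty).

The vowels are u, u, e — 3 nuclei, so 3 syllables.
σ1/σ2 boundary: /hvj/; trying suffixes from longest down, /vj/ is the first permitted one, so coda /h/ | onset /vj/.
σ2/σ3 boundary: /n/ is a single consonant, so it becomes the next onset.
Result: vuh.vju.nef.
Syllable 1 is /vuh/: onset /v/, nucleus /u/, coda /h/.

v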